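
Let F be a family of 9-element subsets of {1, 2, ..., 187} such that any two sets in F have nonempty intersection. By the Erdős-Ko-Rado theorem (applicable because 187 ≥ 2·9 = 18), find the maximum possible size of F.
max |F| = C(186, 8) = 30500612508015

The Erdős-Ko-Rado theorem states: for n ≥ 2k, an intersecting family of k-subsets of an n-element set has size at most C(n − 1, k − 1), with equality for 'star' families {A ⊆ [n] : |A| = k, i ∈ A} (fix an element i). For n = 187, k = 9: C(186, 8) = 30500612508015.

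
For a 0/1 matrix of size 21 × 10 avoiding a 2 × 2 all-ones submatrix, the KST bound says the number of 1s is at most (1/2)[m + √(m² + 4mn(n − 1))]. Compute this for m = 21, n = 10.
z(21, 10; 2, 2) ≤ (1/2)[21 + √(21² + 4·21·10·9)] = (1/2)[21 + √8001] = 55.2242

Kővári–Sós–Turán: let r_1, ..., r_21 be the row sums and z = Σ r_i the total number of 1s. Each pair of columns can share at most one row with both entries 1 (else a 2×2 all-ones block appears), so Σ_i C(r_i, 2) ≤ C(10, 2) = 45. By convexity Σ_i C(r_i, 2) ≥ 21·C(z/21, 2) = z(z − 21)/(2·21), giving z² − 21z − 21·10·9 ≤ 0 and hence z ≤ (1/2)[21 + √(441 + 4·1890)] = (1/2)[21 + √8001] ≈ (1/2)(21 + 89.4483) = 55.2242.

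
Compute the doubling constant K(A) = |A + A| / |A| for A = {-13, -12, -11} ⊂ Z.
K = |A + A| / |A| = 5/3

Enumerate A + A = {a + b : a, b ∈ A}. With |A| = 3, there are |A|^2 = 9 ordered sum pairs; collecting distinct values, A + A = {-26, -25, -24, -23, -22}, so |A + A| = 5. Thus K = 5/3. Here |A + A| = 2|A| − 1 = 5, the minimum possible — so K = 5/3 is minimal, which holds iff A is an arithmetic progression.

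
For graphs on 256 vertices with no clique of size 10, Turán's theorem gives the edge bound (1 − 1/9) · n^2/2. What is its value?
Turán density bound = (8/9) · 256^2/2 = 262144/9 ≈ 29127.1111

Turán's theorem: ex(n, K_{r+1}) is achieved by the complete r-partite Turán graph T(n, r) with parts as balanced as possible, and is at most (1 − 1/r) · n^2/2. For r = 9, n = 256: the density bound is (8/9) · 65536/2 = 262144/9 ≈ 29127.1111. The integer-valued extremum is e(T(256, 9)) = 29126, which is strictly less than the density bound 262144/9 since 9 ∤ 256 (the parts of T(256, 9) cannot all be equal).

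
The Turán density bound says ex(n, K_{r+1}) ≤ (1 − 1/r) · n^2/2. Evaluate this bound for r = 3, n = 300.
Turán density bound = (2/3) · 300^2/2 = 30000

Turán's theorem: ex(n, K_{r+1}) is achieved by the complete r-partite Turán graph T(n, r) with parts as balanced as possible, and is at most (1 − 1/r) · n^2/2. For r = 3, n = 300: the density bound is (2/3) · 90000/2 = 30000. Since 3 ∣ 300, the Turán graph T(300, 3) has parts of equal size 100, and its edge count e(T(300, 3)) = 30000 attains the density bound exactly.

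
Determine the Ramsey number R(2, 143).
R(2, 143) = 143

R(2, k) = k for all k ≥ 2: in a 2-colouring of K_k, either some edge is red (a red K_2) or all edges are blue (a blue K_k). And K_{142} coloured all-blue has no blue K_143, so R(2, 143) > 142. Hence R(2, 143) = 143.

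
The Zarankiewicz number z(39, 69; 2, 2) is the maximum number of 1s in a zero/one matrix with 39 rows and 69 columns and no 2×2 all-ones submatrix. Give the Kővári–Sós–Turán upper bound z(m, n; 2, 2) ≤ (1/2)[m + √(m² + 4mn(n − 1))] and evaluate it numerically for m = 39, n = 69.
z(39, 69; 2, 2) ≤ (1/2)[39 + √(39² + 4·39·69·68)] = (1/2)[39 + √733473] = 447.7152

Kővári–Sós–Turán: let r_1, ..., r_39 be the row sums and z = Σ r_i the total number of 1s. Each pair of columns can share at most one row with both entries 1 (else a 2×2 all-ones block appears), so Σ_i C(r_i, 2) ≤ C(69, 2) = 2346. By convexity Σ_i C(r_i, 2) ≥ 39·C(z/39, 2) = z(z − 39)/(2·39), giving z² − 39z − 39·69·68 ≤ 0 and hence z ≤ (1/2)[39 + √(1521 + 4·182988)] = (1/2)[39 + √733473] ≈ (1/2)(39 + 856.4304) = 447.7152.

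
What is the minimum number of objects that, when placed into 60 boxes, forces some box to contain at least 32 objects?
n = (32 − 1)·60 + 1 = 1861

By the generalised pigeonhole principle, to guarantee some box contains ≥ r objects we need more than (r − 1) · k objects total. Threshold: n = (r − 1) · k + 1. With r = 32 and k = 60: n = 31 · 60 + 1 = 1860 + 1 = 1861. For n = 1860 = 31 · 60, we can put exactly 31 objects in every box, avoiding 32 in any single one — so 1861 is tight.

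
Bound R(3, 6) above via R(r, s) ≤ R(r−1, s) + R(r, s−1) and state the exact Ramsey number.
R(3, 6) ≤ R(2, 6) + R(3, 5) = 6 + 14 = 20; exact value R(3, 6) = 18.

The Erdős–Szekeres recurrence R(r, s) ≤ R(r−1, s) + R(r, s−1) applied to (r, s) = (3, 6) gives
  R(3, 6) ≤ R(2, 6) + R(3, 5) = 6 + 14 = 20.
(Recall R(2, k) = k and R is symmetric.) The recurrence is not tight here (it gives 20, but the exact value is R(3, 6) = 18); the tight upper bound requires a sharper argument than the simple recurrence, combined with a lower-bound construction on K_{17}.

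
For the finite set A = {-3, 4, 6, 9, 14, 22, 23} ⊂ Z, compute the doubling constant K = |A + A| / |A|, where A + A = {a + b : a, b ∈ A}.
K = |A + A| / |A| = 25/7

Enumerate A + A = {a + b : a, b ∈ A}. With |A| = 7, there are |A|^2 = 49 ordered sum pairs; collecting distinct values, A + A = {-6, 1, 3, 6, 8, 10, 11, 12, 13, 15, 18, 19, 20, 23, 26, 27, 28, 29, 31, 32, 36, 37, 44, 45, 46}, so |A + A| = 25. Thus K = 25/7. For comparison, the minimum possible |A + A| over all 7-element sets is 2·7 − 1 = 13 (so min K = 13/7), attained only by arithmetic progressions.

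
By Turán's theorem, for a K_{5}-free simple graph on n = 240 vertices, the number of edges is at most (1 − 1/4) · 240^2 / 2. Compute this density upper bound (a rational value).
Turán density bound = (3/4) · 240^2/2 = 21600

Turán's theorem: ex(n, K_{r+1}) is achieved by the complete r-partite Turán graph T(n, r) with parts as balanced as possible, and is at most (1 − 1/r) · n^2/2. For r = 4, n = 240: the density bound is (3/4) · 57600/2 = 21600. Since 4 ∣ 240, the Turán graph T(240, 4) has parts of equal size 60, and its edge count e(T(240, 4)) = 21600 attains the density bound exactly.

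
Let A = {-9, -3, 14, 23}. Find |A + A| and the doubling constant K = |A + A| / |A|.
K = |A + A| / |A| = 10/4 = 5/2

Enumerate A + A = {a + b : a, b ∈ A}. With |A| = 4, there are |A|^2 = 16 ordered sum pairs; collecting distinct values, A + A = {-18, -12, -6, 5, 11, 14, 20, 28, 37, 46}, so |A + A| = 10. Thus K = 10/4 = 5/2. For comparison, the minimum possible |A + A| over all 4-element sets is 2·4 − 1 = 7 (so min K = 7/4), attained only by arithmetic progressions.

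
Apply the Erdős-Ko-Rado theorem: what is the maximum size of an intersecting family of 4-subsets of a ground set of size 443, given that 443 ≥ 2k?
max |F| = C(442, 3) = 14294280

Erdős-Ko-Rado (1961): when n ≥ 2k, max |F| = C(n−1, k−1). The bound is attained by the star {A : i ∈ A} for any fixed i ∈ [n]. Here C(443−1, 4−1) = C(442, 3) = 14294280.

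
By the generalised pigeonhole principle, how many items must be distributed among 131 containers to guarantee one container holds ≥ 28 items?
n = (28 − 1)·131 + 1 = 3538

By the generalised pigeonhole principle, to guarantee some box contains ≥ r objects we need more than (r − 1) · k objects total. Threshold: n = (r − 1) · k + 1. With r = 28 and k = 131: n = 27 · 131 + 1 = 3537 + 1 = 3538. For n = 3537 = 27 · 131, we can put exactly 27 objects in every box, avoiding 28 in any single one — so 3538 is tight.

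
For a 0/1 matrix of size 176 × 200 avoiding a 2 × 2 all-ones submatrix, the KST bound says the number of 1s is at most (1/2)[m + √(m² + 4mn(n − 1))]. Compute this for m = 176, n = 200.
z(176, 200; 2, 2) ≤ (1/2)[176 + √(176² + 4·176·200·199)] = (1/2)[176 + √28050176] = 2736.1208

Kővári–Sós–Turán: let r_1, ..., r_176 be the row sums and z = Σ r_i the total number of 1s. Each pair of columns can share at most one row with both entries 1 (else a 2×2 all-ones block appears), so Σ_i C(r_i, 2) ≤ C(200, 2) = 19900. By convexity Σ_i C(r_i, 2) ≥ 176·C(z/176, 2) = z(z − 176)/(2·176), giving z² − 176z − 176·200·199 ≤ 0 and hence z ≤ (1/2)[176 + √(30976 + 4·7004800)] = (1/2)[176 + √28050176] ≈ (1/2)(176 + 5296.2417) = 2736.1208.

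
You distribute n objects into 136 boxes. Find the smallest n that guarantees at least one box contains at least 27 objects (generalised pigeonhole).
n = (27 − 1)·136 + 1 = 3537

By the generalised pigeonhole principle, to guarantee some box contains ≥ r objects we need more than (r − 1) · k objects total. Threshold: n = (r − 1) · k + 1. With r = 27 and k = 136: n = 26 · 136 + 1 = 3536 + 1 = 3537. For n = 3536 = 26 · 136, we can put exactly 26 objects in every box, avoiding 27 in any single one — so 3537 is tight.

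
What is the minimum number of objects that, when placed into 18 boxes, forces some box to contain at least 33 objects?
n = (33 − 1)·18 + 1 = 577

By the generalised pigeonhole principle, to guarantee some box contains ≥ r objects we need more than (r − 1) · k objects total. Threshold: n = (r − 1) · k + 1. With r = 33 and k = 18: n = 32 · 18 + 1 = 576 + 1 = 577. For n = 576 = 32 · 18, we can put exactly 32 objects in every box, avoiding 33 in any single one — so 577 is tight.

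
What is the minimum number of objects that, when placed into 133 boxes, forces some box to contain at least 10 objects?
n = (10 − 1)·133 + 1 = 1198

By the generalised pigeonhole principle, to guarantee some box contains ≥ r objects we need more than (r − 1) · k objects total. Threshold: n = (r − 1) · k + 1. With r = 10 and k = 133: n = 9 · 133 + 1 = 1197 + 1 = 1198. For n = 1197 = 9 · 133, we can put exactly 9 objects in every box, avoiding 10 in any single one — so 1198 is tight.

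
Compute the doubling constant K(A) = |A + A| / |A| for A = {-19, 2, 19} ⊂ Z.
K = |A + A| / |A| = 6/3 = 2

Enumerate A + A = {a + b : a, b ∈ A}. With |A| = 3, there are |A|^2 = 9 ordered sum pairs; collecting distinct values, A + A = {-38, -17, 0, 4, 21, 38}, so |A + A| = 6. Thus K = 6/3 = 2. For comparison, the minimum possible |A + A| over all 3-element sets is 2·3 − 1 = 5 (so min K = 5/3), attained only by arithmetic progressions.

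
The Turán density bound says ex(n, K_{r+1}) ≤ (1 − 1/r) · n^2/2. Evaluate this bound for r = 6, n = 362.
Turán density bound = (5/6) · 362^2/2 = 163805/3 ≈ 54601.6667

Turán's theorem: ex(n, K_{r+1}) is achieved by the complete r-partite Turán graph T(n, r) with parts as balanced as possible, and is at most (1 − 1/r) · n^2/2. For r = 6, n = 362: the density bound is (5/6) · 131044/2 = 163805/3 ≈ 54601.6667. The integer-valued extremum is e(T(362, 6)) = 54601, which is strictly less than the density bound 163805/3 since 6 ∤ 362 (the parts of T(362, 6) cannot all be equal).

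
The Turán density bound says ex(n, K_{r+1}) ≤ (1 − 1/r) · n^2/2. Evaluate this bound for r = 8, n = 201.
Turán density bound = (7/8) · 201^2/2 = 282807/16 ≈ 17675.4375

Turán's theorem: ex(n, K_{r+1}) is achieved by the complete r-partite Turán graph T(n, r) with parts as balanced as possible, and is at most (1 − 1/r) · n^2/2. For r = 8, n = 201: the density bound is (7/8) · 40401/2 = 282807/16 ≈ 17675.4375. The integer-valued extremum is e(T(201, 8)) = 17675, which is strictly less than the density bound 282807/16 since 8 ∤ 201 (the parts of T(201, 8) cannot all be equal).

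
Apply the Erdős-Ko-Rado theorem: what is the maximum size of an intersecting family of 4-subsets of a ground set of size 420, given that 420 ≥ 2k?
max |F| = C(419, 3) = 12172369

The Erdős-Ko-Rado theorem states: for n ≥ 2k, an intersecting family of k-subsets of an n-element set has size at most C(n − 1, k − 1), with equality for 'star' families {A ⊆ [n] : |A| = k, i ∈ A} (fix an element i). For n = 420, k = 4: C(419, 3) = 12172369.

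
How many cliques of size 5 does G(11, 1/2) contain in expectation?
E[# K_5] = C(11, 5) · (1/2)^C(5, 2) = 462 / 2^10 = 231/512 ≈ 0.451172

For each 5-subset S of vertices (there are C(11, 5) = 462 such S), let X_S = 1 if S induces a K_5 (all C(5, 2) = 10 edges present). Then P(X_S = 1) = (1/2)^10 = 1/1024. By linearity of expectation, E[# K_5] = C(11, 5) · (1/2)^10 = 462 / 1024 = 231/512 ≈ 0.451172.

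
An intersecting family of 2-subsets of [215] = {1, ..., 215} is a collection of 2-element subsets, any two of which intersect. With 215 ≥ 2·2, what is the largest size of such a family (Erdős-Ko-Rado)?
max |F| = C(214, 1) = 214

The Erdős-Ko-Rado theorem states: for n ≥ 2k, an intersecting family of k-subsets of an n-element set has size at most C(n − 1, k − 1), with equality for 'star' families {A ⊆ [n] : |A| = k, i ∈ A} (fix an element i). For n = 215, k = 2: C(214, 1) = 214.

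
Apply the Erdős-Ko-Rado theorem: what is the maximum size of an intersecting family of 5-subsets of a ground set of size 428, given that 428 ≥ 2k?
max |F| = C(427, 4) = 1365780850

Erdős-Ko-Rado (1961): when n ≥ 2k, max |F| = C(n−1, k−1). The bound is attained by the star {A : i ∈ A} for any fixed i ∈ [n]. Here C(428−1, 5−1) = C(427, 4) = 1365780850.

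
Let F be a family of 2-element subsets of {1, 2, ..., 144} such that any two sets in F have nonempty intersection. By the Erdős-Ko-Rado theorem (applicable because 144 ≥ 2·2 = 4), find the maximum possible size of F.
max |F| = C(143, 1) = 143

The Erdős-Ko-Rado theorem states: for n ≥ 2k, an intersecting family of k-subsets of an n-element set has size at most C(n − 1, k − 1), with equality for 'star' families {A ⊆ [n] : |A| = k, i ∈ A} (fix an element i). For n = 144, k = 2: C(143, 1) = 143.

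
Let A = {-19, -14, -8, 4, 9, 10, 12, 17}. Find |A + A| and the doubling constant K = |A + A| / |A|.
K = |A + A| / |A| = 32/8 = 4

Enumerate A + A = {a + b : a, b ∈ A}. With |A| = 8, there are |A|^2 = 64 ordered sum pairs; collecting distinct values, A + A = {-38, -33, -28, -27, -22, -16, -15, -10, -9, -7, -5, -4, -2, 1, 2, 3, 4, 8, 9, 13, 14, 16, 18, 19, 20, 21, 22, 24, 26, 27, 29, 34}, so |A + A| = 32. Thus K = 32/8 = 4. For comparison, the minimum possible |A + A| over all 8-element sets is 2·8 − 1 = 15 (so min K = 15/8), attained only by arithmetic progressions.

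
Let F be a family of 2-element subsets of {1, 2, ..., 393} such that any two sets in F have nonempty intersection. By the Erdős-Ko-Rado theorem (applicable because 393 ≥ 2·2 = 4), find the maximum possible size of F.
max |F| = C(392, 1) = 392

The Erdős-Ko-Rado theorem states: for n ≥ 2k, an intersecting family of k-subsets of an n-element set has size at most C(n − 1, k − 1), with equality for 'star' families {A ⊆ [n] : |A| = k, i ∈ A} (fix an element i). For n = 393, k = 2: C(392, 1) = 392.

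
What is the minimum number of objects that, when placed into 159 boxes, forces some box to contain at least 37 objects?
n = (37 − 1)·159 + 1 = 5725

By the generalised pigeonhole principle, to guarantee some box contains ≥ r objects we need more than (r − 1) · k objects total. Threshold: n = (r − 1) · k + 1. With r = 37 and k = 159: n = 36 · 159 + 1 = 5724 + 1 = 5725. For n = 5724 = 36 · 159, we can put exactly 36 objects in every box, avoiding 37 in any single one — so 5725 is tight.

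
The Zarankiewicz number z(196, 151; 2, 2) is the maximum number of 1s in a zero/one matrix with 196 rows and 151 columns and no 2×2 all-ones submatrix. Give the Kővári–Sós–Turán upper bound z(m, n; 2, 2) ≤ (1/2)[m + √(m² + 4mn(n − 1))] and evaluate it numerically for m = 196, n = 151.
z(196, 151; 2, 2) ≤ (1/2)[196 + √(196² + 4·196·151·150)] = (1/2)[196 + √17796016] = 2207.2662

Kővári–Sós–Turán: let r_1, ..., r_196 be the row sums and z = Σ r_i the total number of 1s. Each pair of columns can share at most one row with both entries 1 (else a 2×2 all-ones block appears), so Σ_i C(r_i, 2) ≤ C(151, 2) = 11325. By convexity Σ_i C(r_i, 2) ≥ 196·C(z/196, 2) = z(z − 196)/(2·196), giving z² − 196z − 196·151·150 ≤ 0 and hence z ≤ (1/2)[196 + √(38416 + 4·4439400)] = (1/2)[196 + √17796016] ≈ (1/2)(196 + 4218.5324) = 2207.2662.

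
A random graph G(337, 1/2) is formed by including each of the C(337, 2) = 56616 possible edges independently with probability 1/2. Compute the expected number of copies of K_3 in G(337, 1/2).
E[# K_3] = C(337, 3) · (1/2)^C(3, 2) = 6322120 / 2^3 = 790265

For each 3-subset S of vertices (there are C(337, 3) = 6322120 such S), let X_S = 1 if S induces a K_3 (all C(3, 2) = 3 edges present). Then P(X_S = 1) = (1/2)^3 = 1/8. By linearity of expectation, E[# K_3] = C(337, 3) · (1/2)^3 = 6322120 / 8 = 790265.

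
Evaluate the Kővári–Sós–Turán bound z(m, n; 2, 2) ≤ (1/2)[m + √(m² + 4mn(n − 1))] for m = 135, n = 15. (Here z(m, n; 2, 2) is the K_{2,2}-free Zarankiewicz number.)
z(135, 15; 2, 2) ≤ (1/2)[135 + √(135² + 4·135·15·14)] = (1/2)[135 + √131625] = 248.9008

Kővári–Sós–Turán: let r_1, ..., r_135 be the row sums and z = Σ r_i the total number of 1s. Each pair of columns can share at most one row with both entries 1 (else a 2×2 all-ones block appears), so Σ_i C(r_i, 2) ≤ C(15, 2) = 105. By convexity Σ_i C(r_i, 2) ≥ 135·C(z/135, 2) = z(z − 135)/(2·135), giving z² − 135z − 135·15·14 ≤ 0 and hence z ≤ (1/2)[135 + √(18225 + 4·28350)] = (1/2)[135 + √131625] ≈ (1/2)(135 + 362.8016) = 248.9008.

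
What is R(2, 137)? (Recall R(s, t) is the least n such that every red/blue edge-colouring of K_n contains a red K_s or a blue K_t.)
R(2, 137) = 137

R(2, k) = k for all k ≥ 2: in a 2-colouring of K_k, either some edge is red (a red K_2) or all edges are blue (a blue K_k). And K_{136} coloured all-blue has no blue K_137, so R(2, 137) > 136. Hence R(2, 137) = 137.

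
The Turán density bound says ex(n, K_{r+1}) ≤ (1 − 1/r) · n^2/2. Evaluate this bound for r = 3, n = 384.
Turán density bound = (2/3) · 384^2/2 = 49152

Turán's theorem: ex(n, K_{r+1}) is achieved by the complete r-partite Turán graph T(n, r) with parts as balanced as possible, and is at most (1 − 1/r) · n^2/2. For r = 3, n = 384: the density bound is (2/3) · 147456/2 = 49152. Since 3 ∣ 384, the Turán graph T(384, 3) has parts of equal size 128, and its edge count e(T(384, 3)) = 49152 attains the density bound exactly.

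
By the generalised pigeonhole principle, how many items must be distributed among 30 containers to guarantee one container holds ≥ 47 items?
n = (47 − 1)·30 + 1 = 1381

By the generalised pigeonhole principle, to guarantee some box contains ≥ r objects we need more than (r − 1) · k objects total. Threshold: n = (r − 1) · k + 1. With r = 47 and k = 30: n = 46 · 30 + 1 = 1380 + 1 = 1381. For n = 1380 = 46 · 30, we can put exactly 46 objects in every box, avoiding 47 in any single one — so 1381 is tight.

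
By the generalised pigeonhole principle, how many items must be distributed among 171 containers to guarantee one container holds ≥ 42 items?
n = (42 − 1)·171 + 1 = 7012

By the generalised pigeonhole principle, to guarantee some box contains ≥ r objects we need more than (r − 1) · k objects total. Threshold: n = (r − 1) · k + 1. With r = 42 and k = 171: n = 41 · 171 + 1 = 7011 + 1 = 7012. For n = 7011 = 41 · 171, we can put exactly 41 objects in every box, avoiding 42 in any single one — so 7012 is tight.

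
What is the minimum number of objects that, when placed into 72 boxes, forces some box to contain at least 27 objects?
n = (27 − 1)·72 + 1 = 1873

By the generalised pigeonhole principle, to guarantee some box contains ≥ r objects we need more than (r − 1) · k objects total. Threshold: n = (r − 1) · k + 1. With r = 27 and k = 72: n = 26 · 72 + 1 = 1872 + 1 = 1873. For n = 1872 = 26 · 72, we can put exactly 26 objects in every box, avoiding 27 in any single one — so 1873 is tight.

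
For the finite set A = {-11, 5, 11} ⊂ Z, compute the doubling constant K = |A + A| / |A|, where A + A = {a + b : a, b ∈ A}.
K = |A + A| / |A| = 6/3 = 2

Enumerate A + A = {a + b : a, b ∈ A}. With |A| = 3, there are |A|^2 = 9 ordered sum pairs; collecting distinct values, A + A = {-22, -6, 0, 10, 16, 22}, so |A + A| = 6. Thus K = 6/3 = 2. For comparison, the minimum possible |A + A| over all 3-element sets is 2·3 − 1 = 5 (so min K = 5/3), attained only by arithmetic progressions.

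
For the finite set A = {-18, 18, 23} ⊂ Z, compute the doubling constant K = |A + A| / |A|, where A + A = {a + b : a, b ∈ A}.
K = |A + A| / |A| = 6/3 = 2

Enumerate A + A = {a + b : a, b ∈ A}. With |A| = 3, there are |A|^2 = 9 ordered sum pairs; collecting distinct values, A + A = {-36, 0, 5, 36, 41, 46}, so |A + A| = 6. Thus K = 6/3 = 2. For comparison, the minimum possible |A + A| over all 3-element sets is 2·3 − 1 = 5 (so min K = 5/3), attained only by arithmetic progressions.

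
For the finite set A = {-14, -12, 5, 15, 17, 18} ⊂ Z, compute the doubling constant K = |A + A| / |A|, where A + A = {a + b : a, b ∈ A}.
K = |A + A| / |A| = 20/6 = 10/3

Enumerate A + A = {a + b : a, b ∈ A}. With |A| = 6, there are |A|^2 = 36 ordered sum pairs; collecting distinct values, A + A = {-28, -26, -24, -9, -7, 1, 3, 4, 5, 6, 10, 20, 22, 23, 30, 32, 33, 34, 35, 36}, so |A + A| = 20. Thus K = 20/6 = 10/3. For comparison, the minimum possible |A + A| over all 6-element sets is 2·6 − 1 = 11 (so min K = 11/6), attained only by arithmetic progressions.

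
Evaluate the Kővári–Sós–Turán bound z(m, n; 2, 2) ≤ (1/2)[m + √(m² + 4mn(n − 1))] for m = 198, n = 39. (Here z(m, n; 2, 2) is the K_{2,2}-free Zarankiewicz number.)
z(198, 39; 2, 2) ≤ (1/2)[198 + √(198² + 4·198·39·38)] = (1/2)[198 + √1212948] = 649.6696

Kővári–Sós–Turán: let r_1, ..., r_198 be the row sums and z = Σ r_i the total number of 1s. Each pair of columns can share at most one row with both entries 1 (else a 2×2 all-ones block appears), so Σ_i C(r_i, 2) ≤ C(39, 2) = 741. By convexity Σ_i C(r_i, 2) ≥ 198·C(z/198, 2) = z(z − 198)/(2·198), giving z² − 198z − 198·39·38 ≤ 0 and hence z ≤ (1/2)[198 + √(39204 + 4·293436)] = (1/2)[198 + √1212948] ≈ (1/2)(198 + 1101.3392) = 649.6696.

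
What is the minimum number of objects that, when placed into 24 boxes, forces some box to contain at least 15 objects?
n = (15 − 1)·24 + 1 = 337

By the generalised pigeonhole principle, to guarantee some box contains ≥ r objects we need more than (r − 1) · k objects total. Threshold: n = (r − 1) · k + 1. With r = 15 and k = 24: n = 14 · 24 + 1 = 336 + 1 = 337. For n = 336 = 14 · 24, we can put exactly 14 objects in every box, avoiding 15 in any single one — so 337 is tight.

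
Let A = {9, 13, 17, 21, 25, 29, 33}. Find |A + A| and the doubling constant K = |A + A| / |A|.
K = |A + A| / |A| = 13/7

Enumerate A + A = {a + b : a, b ∈ A}. With |A| = 7, there are |A|^2 = 49 ordered sum pairs; collecting distinct values, A + A = {18, 22, 26, 30, 34, 38, 42, 46, 50, 54, 58, 62, 66}, so |A + A| = 13. Thus K = 13/7. Here |A + A| = 2|A| − 1 = 13, the minimum possible — so K = 13/7 is minimal, which holds iff A is an arithmetic progression.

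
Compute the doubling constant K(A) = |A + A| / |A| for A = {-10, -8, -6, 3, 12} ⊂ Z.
K = |A + A| / |A| = 13/5

Enumerate A + A = {a + b : a, b ∈ A}. With |A| = 5, there are |A|^2 = 25 ordered sum pairs; collecting distinct values, A + A = {-20, -18, -16, -14, -12, -7, -5, -3, 2, 4, 6, 15, 24}, so |A + A| = 13. Thus K = 13/5. For comparison, the minimum possible |A + A| over all 5-element sets is 2·5 − 1 = 9 (so min K = 9/5), attained only by arithmetic progressions.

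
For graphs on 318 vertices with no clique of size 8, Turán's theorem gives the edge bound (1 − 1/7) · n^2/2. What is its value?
Turán density bound = (6/7) · 318^2/2 = 303372/7 ≈ 43338.8571

Turán's theorem: ex(n, K_{r+1}) is achieved by the complete r-partite Turán graph T(n, r) with parts as balanced as possible, and is at most (1 − 1/r) · n^2/2. For r = 7, n = 318: the density bound is (6/7) · 101124/2 = 303372/7 ≈ 43338.8571. The integer-valued extremum is e(T(318, 7)) = 43338, which is strictly less than the density bound 303372/7 since 7 ∤ 318 (the parts of T(318, 7) cannot all be equal).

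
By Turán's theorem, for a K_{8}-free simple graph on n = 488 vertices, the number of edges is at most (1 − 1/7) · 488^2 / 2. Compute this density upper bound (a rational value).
Turán density bound = (6/7) · 488^2/2 = 714432/7 ≈ 102061.7143

Turán's theorem: ex(n, K_{r+1}) is achieved by the complete r-partite Turán graph T(n, r) with parts as balanced as possible, and is at most (1 − 1/r) · n^2/2. For r = 7, n = 488: the density bound is (6/7) · 238144/2 = 714432/7 ≈ 102061.7143. The integer-valued extremum is e(T(488, 7)) = 102061, which is strictly less than the density bound 714432/7 since 7 ∤ 488 (the parts of T(488, 7) cannot all be equal).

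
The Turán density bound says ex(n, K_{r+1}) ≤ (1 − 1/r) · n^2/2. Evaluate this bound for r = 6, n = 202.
Turán density bound = (5/6) · 202^2/2 = 51005/3 ≈ 17001.6667

Turán's theorem: ex(n, K_{r+1}) is achieved by the complete r-partite Turán graph T(n, r) with parts as balanced as possible, and is at most (1 − 1/r) · n^2/2. For r = 6, n = 202: the density bound is (5/6) · 40804/2 = 51005/3 ≈ 17001.6667. The integer-valued extremum is e(T(202, 6)) = 17001, which is strictly less than the density bound 51005/3 since 6 ∤ 202 (the parts of T(202, 6) cannot all be equal).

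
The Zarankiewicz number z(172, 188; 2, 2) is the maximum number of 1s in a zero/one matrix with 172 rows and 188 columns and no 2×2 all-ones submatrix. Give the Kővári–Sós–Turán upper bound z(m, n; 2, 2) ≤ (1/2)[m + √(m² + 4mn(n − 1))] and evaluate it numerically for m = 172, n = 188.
z(172, 188; 2, 2) ≤ (1/2)[172 + √(172² + 4·172·188·187)] = (1/2)[172 + √24216912] = 2546.5341

Kővári–Sós–Turán: let r_1, ..., r_172 be the row sums and z = Σ r_i the total number of 1s. Each pair of columns can share at most one row with both entries 1 (else a 2×2 all-ones block appears), so Σ_i C(r_i, 2) ≤ C(188, 2) = 17578. By convexity Σ_i C(r_i, 2) ≥ 172·C(z/172, 2) = z(z − 172)/(2·172), giving z² − 172z − 172·188·187 ≤ 0 and hence z ≤ (1/2)[172 + √(29584 + 4·6046832)] = (1/2)[172 + √24216912] ≈ (1/2)(172 + 4921.0682) = 2546.5341.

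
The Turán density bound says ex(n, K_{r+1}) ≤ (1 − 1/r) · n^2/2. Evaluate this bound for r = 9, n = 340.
Turán density bound = (8/9) · 340^2/2 = 462400/9 ≈ 51377.7778

Turán's theorem: ex(n, K_{r+1}) is achieved by the complete r-partite Turán graph T(n, r) with parts as balanced as possible, and is at most (1 − 1/r) · n^2/2. For r = 9, n = 340: the density bound is (8/9) · 115600/2 = 462400/9 ≈ 51377.7778. The integer-valued extremum is e(T(340, 9)) = 51377, which is strictly less than the density bound 462400/9 since 9 ∤ 340 (the parts of T(340, 9) cannot all be equal).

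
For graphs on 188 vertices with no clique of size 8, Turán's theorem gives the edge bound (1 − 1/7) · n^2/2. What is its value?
Turán density bound = (6/7) · 188^2/2 = 106032/7 ≈ 15147.4286

Turán's theorem: ex(n, K_{r+1}) is achieved by the complete r-partite Turán graph T(n, r) with parts as balanced as possible, and is at most (1 − 1/r) · n^2/2. For r = 7, n = 188: the density bound is (6/7) · 35344/2 = 106032/7 ≈ 15147.4286. The integer-valued extremum is e(T(188, 7)) = 15147, which is strictly less than the density bound 106032/7 since 7 ∤ 188 (the parts of T(188, 7) cannot all be equal).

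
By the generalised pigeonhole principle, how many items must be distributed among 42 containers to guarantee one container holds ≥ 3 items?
n = (3 − 1)·42 + 1 = 85

By the generalised pigeonhole principle, to guarantee some box contains ≥ r objects we need more than (r − 1) · k objects total. Threshold: n = (r − 1) · k + 1. With r = 3 and k = 42: n = 2 · 42 + 1 = 84 + 1 = 85. For n = 84 = 2 · 42, we can put exactly 2 objects in every box, avoiding 3 in any single one — so 85 is tight.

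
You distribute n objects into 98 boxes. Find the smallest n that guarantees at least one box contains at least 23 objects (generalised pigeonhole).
n = (23 − 1)·98 + 1 = 2157

By the generalised pigeonhole principle, to guarantee some box contains ≥ r objects we need more than (r − 1) · k objects total. Threshold: n = (r − 1) · k + 1. With r = 23 and k = 98: n = 22 · 98 + 1 = 2156 + 1 = 2157. For n = 2156 = 22 · 98, we can put exactly 22 objects in every box, avoiding 23 in any single one — so 2157 is tight.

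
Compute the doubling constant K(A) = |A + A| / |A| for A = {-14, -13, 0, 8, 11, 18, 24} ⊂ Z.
K = |A + A| / |A| = 27/7

Enumerate A + A = {a + b : a, b ∈ A}. With |A| = 7, there are |A|^2 = 49 ordered sum pairs; collecting distinct values, A + A = {-28, -27, -26, -14, -13, -6, -5, -3, -2, 0, 4, 5, 8, 10, 11, 16, 18, 19, 22, 24, 26, 29, 32, 35, 36, 42, 48}, so |A + A| = 27. Thus K = 27/7. For comparison, the minimum possible |A + A| over all 7-element sets is 2·7 − 1 = 13 (so min K = 13/7), attained only by arithmetic progressions.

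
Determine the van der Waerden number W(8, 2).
W(8, 2) = 8 + 1 = 9

A 2-term AP is any pair of integers, so a monochromatic 2-AP exists iff some colour is used at least twice. With 8 colours, the colouring i ↦ i on {1, ..., 8} uses each colour once, avoiding any monochromatic pair, so W(8, 2) > 8. For {1, ..., 9}, pigeonhole forces two integers of the same colour, which form a monochromatic 2-AP. Hence W(8, 2) = 9.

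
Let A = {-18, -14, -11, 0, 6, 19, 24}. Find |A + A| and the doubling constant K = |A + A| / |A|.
K = |A + A| / |A| = 27/7

Enumerate A + A = {a + b : a, b ∈ A}. With |A| = 7, there are |A|^2 = 49 ordered sum pairs; collecting distinct values, A + A = {-36, -32, -29, -28, -25, -22, -18, -14, -12, -11, -8, -5, 0, 1, 5, 6, 8, 10, 12, 13, 19, 24, 25, 30, 38, 43, 48}, so |A + A| = 27. Thus K = 27/7. For comparison, the minimum possible |A + A| over all 7-element sets is 2·7 − 1 = 13 (so min K = 13/7), attained only by arithmetic progressions.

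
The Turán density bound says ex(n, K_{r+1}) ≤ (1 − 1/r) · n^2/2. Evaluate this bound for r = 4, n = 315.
Turán density bound = (3/4) · 315^2/2 = 297675/8 ≈ 37209.375

Turán's theorem: ex(n, K_{r+1}) is achieved by the complete r-partite Turán graph T(n, r) with parts as balanced as possible, and is at most (1 − 1/r) · n^2/2. For r = 4, n = 315: the density bound is (3/4) · 99225/2 = 297675/8 ≈ 37209.375. The integer-valued extremum is e(T(315, 4)) = 37209, which is strictly less than the density bound 297675/8 since 4 ∤ 315 (the parts of T(315, 4) cannot all be equal).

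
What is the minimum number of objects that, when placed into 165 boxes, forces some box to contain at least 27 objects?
n = (27 − 1)·165 + 1 = 4291

By the generalised pigeonhole principle, to guarantee some box contains ≥ r objects we need more than (r − 1) · k objects total. Threshold: n = (r − 1) · k + 1. With r = 27 and k = 165: n = 26 · 165 + 1 = 4290 + 1 = 4291. For n = 4290 = 26 · 165, we can put exactly 26 objects in every box, avoiding 27 in any single one — so 4291 is tight.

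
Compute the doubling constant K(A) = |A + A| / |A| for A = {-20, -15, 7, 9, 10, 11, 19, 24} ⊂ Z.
K = |A + A| / |A| = 33/8

Enumerate A + A = {a + b : a, b ∈ A}. With |A| = 8, there are |A|^2 = 64 ordered sum pairs; collecting distinct values, A + A = {-40, -35, -30, -13, -11, -10, -9, -8, -6, -5, -4, -1, 4, 9, 14, 16, 17, 18, 19, 20, 21, 22, 26, 28, 29, 30, 31, 33, 34, 35, 38, 43, 48}, so |A + A| = 33. Thus K = 33/8. For comparison, the minimum possible |A + A| over all 8-element sets is 2·8 − 1 = 15 (so min K = 15/8), attained only by arithmetic progressions.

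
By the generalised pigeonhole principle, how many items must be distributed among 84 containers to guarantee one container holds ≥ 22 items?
n = (22 − 1)·84 + 1 = 1765

By the generalised pigeonhole principle, to guarantee some box contains ≥ r objects we need more than (r − 1) · k objects total. Threshold: n = (r − 1) · k + 1. With r = 22 and k = 84: n = 21 · 84 + 1 = 1764 + 1 = 1765. For n = 1764 = 21 · 84, we can put exactly 21 objects in every box, avoiding 22 in any single one — so 1765 is tight.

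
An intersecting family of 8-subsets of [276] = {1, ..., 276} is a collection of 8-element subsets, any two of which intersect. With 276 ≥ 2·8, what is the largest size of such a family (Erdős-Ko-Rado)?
max |F| = C(275, 7) = 21850913927700

The Erdős-Ko-Rado theorem states: for n ≥ 2k, an intersecting family of k-subsets of an n-element set has size at most C(n − 1, k − 1), with equality for 'star' families {A ⊆ [n] : |A| = k, i ∈ A} (fix an element i). For n = 276, k = 8: C(275, 7) = 21850913927700.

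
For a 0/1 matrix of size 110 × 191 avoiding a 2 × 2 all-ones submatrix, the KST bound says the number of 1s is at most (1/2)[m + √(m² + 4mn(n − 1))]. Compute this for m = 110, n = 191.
z(110, 191; 2, 2) ≤ (1/2)[110 + √(110² + 4·110·191·190)] = (1/2)[110 + √15979700] = 2053.7308

Kővári–Sós–Turán: let r_1, ..., r_110 be the row sums and z = Σ r_i the total number of 1s. Each pair of columns can share at most one row with both entries 1 (else a 2×2 all-ones block appears), so Σ_i C(r_i, 2) ≤ C(191, 2) = 18145. By convexity Σ_i C(r_i, 2) ≥ 110·C(z/110, 2) = z(z − 110)/(2·110), giving z² − 110z − 110·191·190 ≤ 0 and hence z ≤ (1/2)[110 + √(12100 + 4·3991900)] = (1/2)[110 + √15979700] ≈ (1/2)(110 + 3997.4617) = 2053.7308.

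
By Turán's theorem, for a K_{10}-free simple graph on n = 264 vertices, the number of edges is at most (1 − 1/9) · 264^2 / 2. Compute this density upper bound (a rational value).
Turán density bound = (8/9) · 264^2/2 = 30976

Turán's theorem: ex(n, K_{r+1}) is achieved by the complete r-partite Turán graph T(n, r) with parts as balanced as possible, and is at most (1 − 1/r) · n^2/2. For r = 9, n = 264: the density bound is (8/9) · 69696/2 = 30976. The integer-valued extremum is e(T(264, 9)) = 30975, which is strictly less than the density bound 30976 since 9 ∤ 264 (the parts of T(264, 9) cannot all be equal).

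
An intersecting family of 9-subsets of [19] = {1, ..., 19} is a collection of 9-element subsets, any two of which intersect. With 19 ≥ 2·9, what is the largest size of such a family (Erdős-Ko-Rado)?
max |F| = C(18, 8) = 43758

The Erdős-Ko-Rado theorem states: for n ≥ 2k, an intersecting family of k-subsets of an n-element set has size at most C(n − 1, k − 1), with equality for 'star' families {A ⊆ [n] : |A| = k, i ∈ A} (fix an element i). For n = 19, k = 9: C(18, 8) = 43758.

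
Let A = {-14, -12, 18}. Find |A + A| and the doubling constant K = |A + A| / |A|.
K = |A + A| / |A| = 6/3 = 2

Enumerate A + A = {a + b : a, b ∈ A}. With |A| = 3, there are |A|^2 = 9 ordered sum pairs; collecting distinct values, A + A = {-28, -26, -24, 4, 6, 36}, so |A + A| = 6. Thus K = 6/3 = 2. For comparison, the minimum possible |A + A| over all 3-element sets is 2·3 − 1 = 5 (so min K = 5/3), attained only by arithmetic progressions.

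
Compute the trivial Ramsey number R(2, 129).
R(2, 129) = 129

R(2, k) = k for all k ≥ 2: in a 2-colouring of K_k, either some edge is red (a red K_2) or all edges are blue (a blue K_k). And K_{128} coloured all-blue has no blue K_129, so R(2, 129) > 128. Hence R(2, 129) = 129.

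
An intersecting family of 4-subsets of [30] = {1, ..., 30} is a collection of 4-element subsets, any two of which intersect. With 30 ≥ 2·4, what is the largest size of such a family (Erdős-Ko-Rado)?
max |F| = C(29, 3) = 3654

The Erdős-Ko-Rado theorem states: for n ≥ 2k, an intersecting family of k-subsets of an n-element set has size at most C(n − 1, k − 1), with equality for 'star' families {A ⊆ [n] : |A| = k, i ∈ A} (fix an element i). For n = 30, k = 4: C(29, 3) = 3654.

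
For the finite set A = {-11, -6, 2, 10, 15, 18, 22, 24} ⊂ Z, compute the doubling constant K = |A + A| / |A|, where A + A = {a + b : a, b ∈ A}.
K = |A + A| / |A| = 32/8 = 4

Enumerate A + A = {a + b : a, b ∈ A}. With |A| = 8, there are |A|^2 = 64 ordered sum pairs; collecting distinct values, A + A = {-22, -17, -12, -9, -4, -1, 4, 7, 9, 11, 12, 13, 16, 17, 18, 20, 24, 25, 26, 28, 30, 32, 33, 34, 36, 37, 39, 40, 42, 44, 46, 48}, so |A + A| = 32. Thus K = 32/8 = 4. For comparison, the minimum possible |A + A| over all 8-element sets is 2·8 − 1 = 15 (so min K = 15/8), attained only by arithmetic progressions.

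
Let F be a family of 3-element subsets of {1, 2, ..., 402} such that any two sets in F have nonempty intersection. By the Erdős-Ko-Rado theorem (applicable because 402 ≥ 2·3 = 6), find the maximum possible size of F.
max |F| = C(401, 2) = 80200

Erdős-Ko-Rado (1961): when n ≥ 2k, max |F| = C(n−1, k−1). The bound is attained by the star {A : i ∈ A} for any fixed i ∈ [n]. Here C(402−1, 3−1) = C(401, 2) = 80200.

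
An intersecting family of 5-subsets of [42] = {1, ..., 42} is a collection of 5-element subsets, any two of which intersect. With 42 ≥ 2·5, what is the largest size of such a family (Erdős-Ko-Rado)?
max |F| = C(41, 4) = 101270

The Erdős-Ko-Rado theorem states: for n ≥ 2k, an intersecting family of k-subsets of an n-element set has size at most C(n − 1, k − 1), with equality for 'star' families {A ⊆ [n] : |A| = k, i ∈ A} (fix an element i). For n = 42, k = 5: C(41, 4) = 101270.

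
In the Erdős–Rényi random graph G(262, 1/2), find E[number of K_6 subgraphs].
E[# K_6] = C(262, 6) · (1/2)^C(6, 2) = 424067747649 / 2^15 ≈ 12941520.619171

For each 6-subset S of vertices (there are C(262, 6) = 424067747649 such S), let X_S = 1 if S induces a K_6 (all C(6, 2) = 15 edges present). Then P(X_S = 1) = (1/2)^15 = 1/32768. By linearity of expectation, E[# K_6] = C(262, 6) · (1/2)^15 = 424067747649 / 32768 ≈ 12941520.619171.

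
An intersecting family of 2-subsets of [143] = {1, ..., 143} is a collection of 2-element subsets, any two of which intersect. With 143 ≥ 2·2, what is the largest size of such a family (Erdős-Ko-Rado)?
max |F| = C(142, 1) = 142

The Erdős-Ko-Rado theorem states: for n ≥ 2k, an intersecting family of k-subsets of an n-element set has size at most C(n − 1, k − 1), with equality for 'star' families {A ⊆ [n] : |A| = k, i ∈ A} (fix an element i). For n = 143, k = 2: C(142, 1) = 142.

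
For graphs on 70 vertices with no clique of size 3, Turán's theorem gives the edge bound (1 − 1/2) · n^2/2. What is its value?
Turán density bound = (1/2) · 70^2/2 = 1225

Turán's theorem: ex(n, K_{r+1}) is achieved by the complete r-partite Turán graph T(n, r) with parts as balanced as possible, and is at most (1 − 1/r) · n^2/2. For r = 2, n = 70: the density bound is (1/2) · 4900/2 = 1225. Since 2 ∣ 70, the Turán graph T(70, 2) has parts of equal size 35, and its edge count e(T(70, 2)) = 1225 attains the density bound exactly.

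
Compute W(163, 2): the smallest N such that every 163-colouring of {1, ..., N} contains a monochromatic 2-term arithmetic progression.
W(163, 2) = 163 + 1 = 164

A 2-term AP is any pair of integers, so a monochromatic 2-AP exists iff some colour is used at least twice. With 163 colours, the colouring i ↦ i on {1, ..., 163} uses each colour once, avoiding any monochromatic pair, so W(163, 2) > 163. For {1, ..., 164}, pigeonhole forces two integers of the same colour, which form a monochromatic 2-AP. Hence W(163, 2) = 164.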